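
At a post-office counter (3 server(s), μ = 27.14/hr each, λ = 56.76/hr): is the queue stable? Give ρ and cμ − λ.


Total capacity cμ = 3·27.14 = 81.42/hr
ρ = λ/(cμ) = 56.76/81.42 = 0.6971
Stable ⇔ ρ < 1: YES
Spare capacity = cμ − λ = 81.42 − 56.76 = 24.66/hr

Final: ρ = 0.6971; stable; margin = 24.66/hr


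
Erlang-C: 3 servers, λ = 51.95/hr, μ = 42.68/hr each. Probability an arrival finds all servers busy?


a = λ/μ = 1.2172; ρ = a/3 = 0.4057
P₀ = 0.288704 (from M/M/c formula)
C(c,a) = [a^c/(c!(1−ρ))]·P₀ = [1.80336/(6·0.5943)]·0.288704
= 0.50577·0.288704 = 0.146017

Final: 0.146017


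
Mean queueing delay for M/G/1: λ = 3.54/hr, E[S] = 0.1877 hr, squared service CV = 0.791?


ρ = λ·E[S] = 3.54·0.1877 = 0.6645
E[S²] = E[S]²(1+C_s²) = 0.1877²·(1+0.791) = 0.063099
Wq = λ·E[S²]/(2(1−ρ)) = 3.54·0.063099/(2·0.3355) = 0.33285 hr

Final: 0.33285 hr


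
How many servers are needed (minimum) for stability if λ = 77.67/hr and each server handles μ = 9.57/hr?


Stability requires cμ > λ ⇔ c > λ/μ.
λ/μ = 77.67/9.57 = 8.1160
Minimum integer c = ⌊8.1160⌋ + 1 = 9
Check: 9·9.57 = 86.13 > 77.67, while 8·9.57 = 76.56 ≤ 77.67

Final: 9 servers


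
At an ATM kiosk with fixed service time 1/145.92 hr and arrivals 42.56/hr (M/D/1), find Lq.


ρ = 42.56/145.92 = 0.2917
M/D/1: Lq = ρ²/(2(1−ρ)) = 0.08507/(2·0.7083) = 0.06005

Final: 0.06005


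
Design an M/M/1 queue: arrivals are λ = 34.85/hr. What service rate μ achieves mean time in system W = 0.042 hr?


W = 1/(μ−λ) ⇒ μ − λ = 1/W = 1/0.042 = 23.8095
μ = λ + 1/W = 34.85 + 23.8095 = 58.6595 per hr

Final: 58.6595 /hr


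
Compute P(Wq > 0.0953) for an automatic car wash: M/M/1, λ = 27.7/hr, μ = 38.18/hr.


ρ = 27.7/38.18 = 0.7255
P(Wq > t) = ρ·e^{−(μ−λ)t} = 0.7255·e^{−0.9987}
= 0.7255·0.368342 = 0.267236

Final: 0.267236


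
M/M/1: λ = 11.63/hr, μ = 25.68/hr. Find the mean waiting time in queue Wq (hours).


ρ = 11.63/25.68 = 0.4529
Wq = ρ/(μ−λ) = 0.4529/(25.68 − 11.63) = 0.4529/14.05 = 0.03223 hr

Final: 0.03223 hr


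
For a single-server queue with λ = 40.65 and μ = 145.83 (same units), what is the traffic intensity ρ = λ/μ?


ρ = λ/μ = 40.65/145.83 = 0.2787

Final: 0.2787


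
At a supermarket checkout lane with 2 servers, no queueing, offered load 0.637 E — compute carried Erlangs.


B(2,0.637) = 0.110270 (Erlang-B)
Carried load = a(1 − B) = 0.637·(1 − 0.110270) = 0.637·0.889730 = 0.5668 E

Final: 0.5668 Erlangs


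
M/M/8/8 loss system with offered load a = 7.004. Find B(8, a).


B(c,a) = (a^c/c!) / Σ_{k=0}^{c} a^k/k!
a^8/8! = 143.631130
Σ terms (k=0..8): 1.00000 + 7.00400 + 24.52801 + 57.26472 + 100.27053 + 140.45896 + 163.96242 + 164.05612 + 143.63113 = 802.175886
B = 143.631130/802.175886 = 0.179052

Final: 0.179052


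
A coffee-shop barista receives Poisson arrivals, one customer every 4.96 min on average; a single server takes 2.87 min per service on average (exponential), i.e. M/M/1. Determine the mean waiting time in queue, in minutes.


λ = 60/4.96 = 12.0968 /hr
μ = 60/2.87 = 20.9059 /hr
ρ = λ/μ = 12.0968/20.9059 = 0.5786
Wq = ρ/(μ−λ) = 0.5786/(20.9059−12.0968) = 0.06569 hr
In minutes: 0.06569·60 = 3.941 min

Final: 3.941 min


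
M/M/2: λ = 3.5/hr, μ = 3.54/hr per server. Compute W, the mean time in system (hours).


a = 0.9887; ρ = 0.4944; P₀ = 0.338374
Lq = P₀·a^c·ρ/(c!(1−ρ)²) = 0.31977
Wq = Lq/λ = 0.31977/3.5 = 0.09136 hr
W = Wq + 1/μ = 0.09136 + 0.28249 = 0.37385 hr

Final: 0.37385 hr


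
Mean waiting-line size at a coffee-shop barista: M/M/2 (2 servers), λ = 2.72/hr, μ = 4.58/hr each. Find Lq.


a = λ/μ = 0.5939; ρ = a/2 = 0.2969
P₀ = 0.542088
Lq = P₀·a^c·ρ / (c!·(1−ρ)²) = 0.542088·0.35270·0.2969/(2·0.49429)
= 0.05743

Final: 0.05743


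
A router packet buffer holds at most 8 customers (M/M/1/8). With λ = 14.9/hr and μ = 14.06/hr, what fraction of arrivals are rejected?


ρ = λ/μ = 14.9/14.06 = 1.0597
P_K = (1−ρ)ρ^K/(1−ρ^(K+1)) = (-0.05974·1.590771)/(1 − 1.685810)
= -0.095039/-0.685810 = 0.138579

Final: 0.138579


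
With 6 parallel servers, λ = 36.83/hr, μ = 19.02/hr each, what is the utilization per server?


ρ = λ/(cμ) = 36.83/(6·19.02) = 36.83/114.12 = 0.3227

Final: 0.3227


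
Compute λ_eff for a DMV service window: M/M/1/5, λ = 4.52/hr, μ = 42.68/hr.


ρ = 0.1059; P_K = (1−ρ)ρ^5/(1−ρ^6) = 0.00001191
λ_eff = λ(1 − P_K) = 4.52·(1 − 0.00001191) = 4.52·0.999988 = 4.5199 /hr

Final: 4.5199 /hr


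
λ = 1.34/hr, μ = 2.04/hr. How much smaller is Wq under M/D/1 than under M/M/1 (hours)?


ρ = 1.34/2.04 = 0.6569
Wq(M/M/1) = ρ/(μ−λ) = 0.6569/0.7000 = 0.93838 hr
Wq(M/D/1) = ρ/(2(μ−λ)) = 0.46919 hr
Savings = 0.93838 − 0.46919 = 0.46919 hr

Final: 0.46919 hr


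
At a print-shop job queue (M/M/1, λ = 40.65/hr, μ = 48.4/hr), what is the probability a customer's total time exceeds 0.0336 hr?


W ~ Exponential(μ−λ) for M/M/1.
μ − λ = 48.4 − 40.65 = 7.7500
P(W > t) = e^{−(μ−λ)t} = e^{−0.2604} = 0.770743

Final: 0.770743


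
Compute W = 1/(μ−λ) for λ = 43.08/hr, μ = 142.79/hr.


W = 1/(μ−λ) = 1/(142.79 − 43.08) = 1/99.71 = 0.01003 hr

Final: 0.01003 hr


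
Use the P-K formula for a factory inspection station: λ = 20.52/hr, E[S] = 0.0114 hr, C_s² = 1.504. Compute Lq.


ρ = λ·E[S] = 20.52·0.0114 = 0.2339
Lq = ρ²(1+C_s²)/(2(1−ρ)) = 0.05472·(1+1.504)/(2·0.7661)
= 0.05472·2.5040/1.5321 = 0.08943

Final: 0.08943


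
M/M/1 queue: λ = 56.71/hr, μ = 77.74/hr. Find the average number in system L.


ρ = λ/μ = 56.71/77.74 = 0.7295
L = ρ/(1−ρ) = 0.7295/(1 − 0.7295) = 0.7295/0.2705 = 2.6966

Final: 2.6966


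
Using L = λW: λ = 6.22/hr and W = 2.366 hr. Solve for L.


L = λW = 6.22·2.366 = 14.7165

Final: 14.7165


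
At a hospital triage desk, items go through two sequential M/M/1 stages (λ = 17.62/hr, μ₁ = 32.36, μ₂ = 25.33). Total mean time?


Each node sees arrival rate λ = 17.62/hr (tandem ⇒ throughput preserved).
W₁ = 1/(μ₁−λ) = 1/(32.36−17.62) = 0.06784 hr
W₂ = 1/(μ₂−λ) = 1/(25.33−17.62) = 0.12970 hr
W_total = W₁ + W₂ = 0.06784 + 0.12970 = 0.19754 hr

Final: 0.19754 hr


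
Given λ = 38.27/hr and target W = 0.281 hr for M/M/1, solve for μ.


W = 1/(μ−λ) ⇒ μ − λ = 1/W = 1/0.281 = 3.5587
μ = λ + 1/W = 38.27 + 3.5587 = 41.8287 per hr

Final: 41.8287 /hr


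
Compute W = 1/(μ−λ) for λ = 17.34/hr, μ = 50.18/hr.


W = 1/(μ−λ) = 1/(50.18 − 17.34) = 1/32.84 = 0.03045 hr

Final: 0.03045 hr


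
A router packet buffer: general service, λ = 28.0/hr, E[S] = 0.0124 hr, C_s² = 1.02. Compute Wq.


ρ = λ·E[S] = 28.0·0.0124 = 0.3472
E[S²] = E[S]²(1+C_s²) = 0.0124²·(1+1.02) = 0.0003106
Wq = λ·E[S²]/(2(1−ρ)) = 28.0·0.0003106/(2·0.6528) = 0.006661 hr

Final: 0.006661 hr


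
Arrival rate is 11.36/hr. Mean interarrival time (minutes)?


Mean interarrival time = 1/λ = 1/11.36 hour = 0.08803 hour
In minutes: 0.08803 × 60 = 5.2817 min

Final: 5.2817 min


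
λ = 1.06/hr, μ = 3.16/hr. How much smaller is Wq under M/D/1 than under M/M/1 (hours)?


ρ = 1.06/3.16 = 0.3354
Wq(M/M/1) = ρ/(μ−λ) = 0.3354/2.10 = 0.15973 hr
Wq(M/D/1) = ρ/(2(μ−λ)) = 0.07987 hr
Savings = 0.15973 − 0.07987 = 0.07987 hr

Final: 0.07987 hr


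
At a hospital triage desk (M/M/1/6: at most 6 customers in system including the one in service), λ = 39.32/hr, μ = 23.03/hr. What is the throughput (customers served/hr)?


ρ = 1.7073; P_K = (1−ρ)ρ^6/(1−ρ^7) = 0.424327
λ_eff = λ(1 − P_K) = 39.32·(1 − 0.424327) = 39.32·0.575673 = 22.6355 /hr

Final: 22.6355 /hr


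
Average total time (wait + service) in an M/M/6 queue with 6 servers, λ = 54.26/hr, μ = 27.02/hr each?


a = 2.0081; ρ = 0.3347; P₀ = 0.134034
Lq = P₀·a^c·ρ/(c!(1−ρ)²) = 0.009231
Wq = Lq/λ = 0.009231/54.26 = 0.0001701 hr
W = Wq + 1/μ = 0.0001701 + 0.03701 = 0.03718 hr

Final: 0.03718 hr


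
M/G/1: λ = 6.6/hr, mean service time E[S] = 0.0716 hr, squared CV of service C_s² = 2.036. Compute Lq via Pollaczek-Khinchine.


ρ = λ·E[S] = 6.6·0.0716 = 0.4726
Lq = ρ²(1+C_s²)/(2(1−ρ)) = 0.2233·(1+2.036)/(2·0.5274)
= 0.2233·3.0360/1.0549 = 0.64271

Final: 0.64271


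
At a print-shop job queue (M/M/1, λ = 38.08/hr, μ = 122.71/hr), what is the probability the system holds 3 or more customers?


ρ = 38.08/122.71 = 0.3103
P(N ≥ n) = ρ^n = 0.3103^3 = 0.029885

Final: 0.029885


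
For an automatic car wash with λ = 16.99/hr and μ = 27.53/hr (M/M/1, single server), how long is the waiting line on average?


ρ = 16.99/27.53 = 0.6171
Lq = ρ²/(1−ρ) = 0.3809/0.3829 = 0.9948

Final: 0.9948


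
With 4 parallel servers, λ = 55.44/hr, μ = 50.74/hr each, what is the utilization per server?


ρ = λ/(cμ) = 55.44/(4·50.74) = 55.44/202.96 = 0.2732

Final: 0.2732


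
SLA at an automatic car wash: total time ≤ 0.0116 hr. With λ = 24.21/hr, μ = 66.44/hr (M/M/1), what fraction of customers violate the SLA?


W ~ Exponential(μ−λ) for M/M/1.
μ − λ = 66.44 − 24.21 = 42.2300
P(W > t) = e^{−(μ−λ)t} = e^{−0.4899} = 0.612707

Final: 0.612707


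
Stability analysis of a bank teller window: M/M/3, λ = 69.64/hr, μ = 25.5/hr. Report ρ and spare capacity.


Total capacity cμ = 3·25.5 = 76.50/hr
ρ = λ/(cμ) = 69.64/76.50 = 0.9103
Stable ⇔ ρ < 1: YES
Spare capacity = cμ − λ = 76.50 − 69.64 = 6.86/hr

Final: ρ = 0.9103; stable; margin = 6.86/hr


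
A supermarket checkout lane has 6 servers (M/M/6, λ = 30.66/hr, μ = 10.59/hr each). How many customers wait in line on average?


a = λ/μ = 2.8952; ρ = a/6 = 0.4825
P₀ = 0.054543
Lq = P₀·a^c·ρ / (c!·(1−ρ)²) = 0.054543·588.92114·0.4825/(720·0.26777)
= 0.08039

Final: 0.08039


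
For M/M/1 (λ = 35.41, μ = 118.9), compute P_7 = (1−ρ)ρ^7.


ρ = 35.41/118.9 = 0.2978
P_n = (1−ρ)·ρ^n = (1 − 0.2978)·0.2978^7 = 0.7022·0.0002078 = 0.0001459

Final: 0.0001459


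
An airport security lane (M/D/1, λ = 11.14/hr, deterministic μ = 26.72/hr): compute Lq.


ρ = 11.14/26.72 = 0.4169
M/D/1: Lq = ρ²/(2(1−ρ)) = 0.1738/(2·0.5831) = 0.14905

Final: 0.14905


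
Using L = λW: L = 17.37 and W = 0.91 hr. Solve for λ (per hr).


λ = L/W = 17.37/0.91 = 19.0879 /hr

Final: 19.0879 /hr


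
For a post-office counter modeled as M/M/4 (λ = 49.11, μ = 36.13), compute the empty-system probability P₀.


a = λ/μ = 49.11/36.13 = 1.3593; ρ = a/c = 0.3398
Σ_{k=0}^{3} a^k/k! (terms k=0..3) = 1.00000 + 1.35926 + 0.92379 + 0.41856 = 3.70161
Tail: a^4/(4!(1−ρ)) = 3.41356/(24·0.6602) = 0.21544
P₀ = 1/(3.70161 + 0.21544) = 1/3.91705 = 0.255294

Final: 0.255294


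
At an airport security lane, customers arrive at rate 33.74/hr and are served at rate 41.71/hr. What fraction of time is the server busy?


ρ = λ/μ = 33.74/41.71 = 0.8089

Final: 0.8089


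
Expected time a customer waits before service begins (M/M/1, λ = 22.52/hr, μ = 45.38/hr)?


ρ = 22.52/45.38 = 0.4963
Wq = ρ/(μ−λ) = 0.4963/(45.38 − 22.52) = 0.4963/22.86 = 0.02171 hr

Final: 0.02171 hr


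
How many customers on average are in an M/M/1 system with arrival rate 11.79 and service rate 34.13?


ρ = λ/μ = 11.79/34.13 = 0.3454
L = ρ/(1−ρ) = 0.3454/(1 − 0.3454) = 0.3454/0.6546 = 0.5278

Final: 0.5278


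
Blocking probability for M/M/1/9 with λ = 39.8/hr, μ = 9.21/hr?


ρ = λ/μ = 39.8/9.21 = 4.3214
P_K = (1−ρ)ρ^K/(1−ρ^(K+1)) = (-3.3214·525546.292761)/(1 − 2271090.385655)
= -1745544.092894/-2271089.385655 = 0.768593

Final: 0.768593


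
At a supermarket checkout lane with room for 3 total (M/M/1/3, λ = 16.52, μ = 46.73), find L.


ρ = 16.52/46.73 = 0.3535
L = ρ[1 − (K+1)ρ^K + Kρ^(K+1)] / [(1−ρ)(1−ρ^(K+1))]
Numerator: 0.3535·(1 − 4·0.044182 + 3·0.015619) = 0.307609
Denominator: (0.6465)·(0.984381) = 0.636382
L = 0.307609/0.636382 = 0.4834

Final: 0.4834


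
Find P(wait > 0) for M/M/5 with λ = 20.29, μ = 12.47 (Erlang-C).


a = λ/μ = 1.6271; ρ = a/5 = 0.3254
P₀ = 0.196012 (from M/M/c formula)
C(c,a) = [a^c/(c!(1−ρ))]·P₀ = [11.40455/(120·0.6746)]·0.196012
= 0.14088·0.196012 = 0.027615

Final: 0.027615


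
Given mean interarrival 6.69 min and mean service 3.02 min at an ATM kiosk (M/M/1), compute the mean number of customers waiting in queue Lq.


λ = 60/6.69 = 8.9686 /hr
μ = 60/3.02 = 19.8675 /hr
ρ = λ/μ = 8.9686/19.8675 = 0.4514
Lq = ρ²/(1−ρ) = 0.2038/0.5486 = 0.3715

Final: 0.3715


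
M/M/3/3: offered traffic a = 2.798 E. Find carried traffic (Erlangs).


B(3,2.798) = 0.321285 (Erlang-B)
Carried load = a(1 − B) = 2.798·(1 − 0.321285) = 2.798·0.678715 = 1.8990 E

Final: 1.8990 Erlangs


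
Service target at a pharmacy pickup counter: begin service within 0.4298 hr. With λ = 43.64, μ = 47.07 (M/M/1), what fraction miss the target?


ρ = 43.64/47.07 = 0.9271
P(Wq > t) = ρ·e^{−(μ−λ)t} = 0.9271·e^{−1.4742}
= 0.9271·0.228959 = 0.212274

Final: 0.212274


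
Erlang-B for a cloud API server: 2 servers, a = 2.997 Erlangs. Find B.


B(c,a) = (a^c/c!) / Σ_{k=0}^{c} a^k/k!
a^2/2! = 4.491004
Σ terms (k=0..2): 1.00000 + 2.99700 + 4.49100 = 8.488004
B = 4.491004/8.488004 = 0.529100

Final: 0.529100


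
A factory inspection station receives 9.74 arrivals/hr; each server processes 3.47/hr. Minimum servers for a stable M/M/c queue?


Stability requires cμ > λ ⇔ c > λ/μ.
λ/μ = 9.74/3.47 = 2.8069
Minimum integer c = ⌊2.8069⌋ + 1 = 3
Check: 3·3.47 = 10.41 > 9.74, while 2·3.47 = 6.94 ≤ 9.74

Final: 3 servers


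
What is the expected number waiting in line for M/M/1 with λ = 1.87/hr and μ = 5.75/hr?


ρ = 1.87/5.75 = 0.3252
Lq = ρ²/(1−ρ) = 0.1058/0.6748 = 0.1567

Final: 0.1567


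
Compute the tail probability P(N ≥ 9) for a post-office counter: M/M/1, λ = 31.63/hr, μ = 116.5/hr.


ρ = 31.63/116.5 = 0.2715
P(N ≥ n) = ρ^n = 0.2715^9 = 0.000008016

Final: 0.000008016


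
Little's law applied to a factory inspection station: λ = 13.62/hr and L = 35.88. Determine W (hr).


W = L/λ = 35.88/13.62 = 2.6344 hr

Final: 2.6344 hr


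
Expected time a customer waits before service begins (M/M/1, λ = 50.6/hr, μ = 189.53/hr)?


ρ = 50.6/189.53 = 0.2670
Wq = ρ/(μ−λ) = 0.2670/(189.53 − 50.6) = 0.2670/138.93 = 0.001922 hr

Final: 0.001922 hr


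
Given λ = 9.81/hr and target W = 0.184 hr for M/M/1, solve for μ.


W = 1/(μ−λ) ⇒ μ − λ = 1/W = 1/0.184 = 5.4348
μ = λ + 1/W = 9.81 + 5.4348 = 15.2448 per hr

Final: 15.2448 /hr


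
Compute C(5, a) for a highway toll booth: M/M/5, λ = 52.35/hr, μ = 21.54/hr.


a = λ/μ = 2.4304; ρ = a/5 = 0.4861
P₀ = 0.086171 (from M/M/c formula)
C(c,a) = [a^c/(c!(1−ρ))]·P₀ = [84.79201/(120·0.5139)]·0.086171
= 1.37490·0.086171 = 0.118477

Final: 0.118477


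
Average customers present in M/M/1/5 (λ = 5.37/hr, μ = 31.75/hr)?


ρ = 5.37/31.75 = 0.1691
L = ρ[1 − (K+1)ρ^K + Kρ^(K+1)] / [(1−ρ)(1−ρ^(K+1))]
Numerator: 0.1691·(1 − 6·0.0001384 + 5·0.00002341) = 0.169013
Denominator: (0.8309)·(0.999977) = 0.830847
L = 0.169013/0.830847 = 0.2034

Final: 0.2034


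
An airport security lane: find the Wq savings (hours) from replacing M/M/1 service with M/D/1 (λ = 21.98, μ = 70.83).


ρ = 21.98/70.83 = 0.3103
Wq(M/M/1) = ρ/(μ−λ) = 0.3103/48.85 = 0.006353 hr
Wq(M/D/1) = ρ/(2(μ−λ)) = 0.003176 hr
Savings = 0.006353 − 0.003176 = 0.003176 hr

Final: 0.003176 hr


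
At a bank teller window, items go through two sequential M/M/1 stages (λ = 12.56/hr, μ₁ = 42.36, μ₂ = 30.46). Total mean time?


Each node sees arrival rate λ = 12.56/hr (tandem ⇒ throughput preserved).
W₁ = 1/(μ₁−λ) = 1/(42.36−12.56) = 0.03356 hr
W₂ = 1/(μ₂−λ) = 1/(30.46−12.56) = 0.05587 hr
W_total = W₁ + W₂ = 0.03356 + 0.05587 = 0.08942 hr

Final: 0.08942 hr


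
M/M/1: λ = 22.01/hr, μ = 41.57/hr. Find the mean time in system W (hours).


W = 1/(μ−λ) = 1/(41.57 − 22.01) = 1/19.56 = 0.05112 hr

Final: 0.05112 hr


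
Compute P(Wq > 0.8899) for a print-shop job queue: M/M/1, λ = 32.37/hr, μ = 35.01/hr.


ρ = 32.37/35.01 = 0.9246
P(Wq > t) = ρ·e^{−(μ−λ)t} = 0.9246·e^{−2.3493}
= 0.9246·0.095433 = 0.088236

Final: 0.088236


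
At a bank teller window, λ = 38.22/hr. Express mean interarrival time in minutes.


Mean interarrival time = 1/λ = 1/38.22 hour = 0.02616 hour
In minutes: 0.02616 × 60 = 1.5699 min

Final: 1.5699 min


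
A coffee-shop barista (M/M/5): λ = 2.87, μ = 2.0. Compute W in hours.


a = 1.4350; ρ = 0.2870; P₀ = 0.237817
Lq = P₀·a^c·ρ/(c!(1−ρ)²) = 0.006808
Wq = Lq/λ = 0.006808/2.87 = 0.002372 hr
W = Wq + 1/μ = 0.002372 + 0.50000 = 0.50237 hr

Final: 0.50237 hr


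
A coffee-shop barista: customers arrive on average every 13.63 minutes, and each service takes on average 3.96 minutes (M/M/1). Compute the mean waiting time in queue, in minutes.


λ = 60/13.63 = 4.4021 /hr
μ = 60/3.96 = 15.1515 /hr
ρ = λ/μ = 4.4021/15.1515 = 0.2905
Wq = ρ/(μ−λ) = 0.2905/(15.1515−4.4021) = 0.02703 hr
In minutes: 0.02703·60 = 1.622 min

Final: 1.622 min


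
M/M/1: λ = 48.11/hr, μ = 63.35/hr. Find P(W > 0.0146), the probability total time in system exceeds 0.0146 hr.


W ~ Exponential(μ−λ) for M/M/1.
μ − λ = 63.35 − 48.11 = 15.2400
P(W > t) = e^{−(μ−λ)t} = e^{−0.2225} = 0.800512

Final: 0.800512


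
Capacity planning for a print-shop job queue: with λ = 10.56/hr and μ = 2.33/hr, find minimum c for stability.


Stability requires cμ > λ ⇔ c > λ/μ.
λ/μ = 10.56/2.33 = 4.5322
Minimum integer c = ⌊4.5322⌋ + 1 = 5
Check: 5·2.33 = 11.65 > 10.56, while 4·2.33 = 9.32 ≤ 10.56

Final: 5 servers


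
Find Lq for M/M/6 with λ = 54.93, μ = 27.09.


a = λ/μ = 2.0277; ρ = a/6 = 0.3379
P₀ = 0.131428
Lq = P₀·a^c·ρ / (c!·(1−ρ)²) = 0.131428·69.50300·0.3379/(720·0.43831)
= 0.009782

Final: 0.009782


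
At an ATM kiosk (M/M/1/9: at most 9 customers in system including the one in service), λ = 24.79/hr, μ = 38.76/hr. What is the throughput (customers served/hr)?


ρ = 0.6396; P_K = (1−ρ)ρ^9/(1−ρ^10) = 0.006529
λ_eff = λ(1 − P_K) = 24.79·(1 − 0.006529) = 24.79·0.993471 = 24.6281 /hr

Final: 24.6281 /hr


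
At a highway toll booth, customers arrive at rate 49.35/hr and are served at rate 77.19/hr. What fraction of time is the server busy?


ρ = λ/μ = 49.35/77.19 = 0.6393

Final: 0.6393


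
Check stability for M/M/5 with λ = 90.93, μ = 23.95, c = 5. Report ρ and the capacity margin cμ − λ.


Total capacity cμ = 5·23.95 = 119.75/hr
ρ = λ/(cμ) = 90.93/119.75 = 0.7593
Stable ⇔ ρ < 1: YES
Spare capacity = cμ − λ = 119.75 − 90.93 = 28.82/hr

Final: ρ = 0.7593; stable; margin = 28.82/hr


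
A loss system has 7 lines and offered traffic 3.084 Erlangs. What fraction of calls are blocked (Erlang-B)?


B(c,a) = (a^c/c!) / Σ_{k=0}^{c} a^k/k!
a^7/7! = 0.526466
Σ terms (k=0..7): 1.00000 + 3.08400 + 4.75553 + 4.88868 + 3.76917 + 2.32483 + 1.19496 + 0.52647 = 21.543639
B = 0.526466/21.543639 = 0.024437

Final: 0.024437


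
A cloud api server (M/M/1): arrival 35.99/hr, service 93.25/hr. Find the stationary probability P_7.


ρ = 35.99/93.25 = 0.3860
P_n = (1−ρ)·ρ^n = (1 − 0.3860)·0.3860^7 = 0.6140·0.001276 = 0.0007833

Final: 0.0007833


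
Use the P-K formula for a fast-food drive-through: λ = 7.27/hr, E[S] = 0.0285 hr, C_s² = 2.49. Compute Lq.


ρ = λ·E[S] = 7.27·0.0285 = 0.2072
Lq = ρ²(1+C_s²)/(2(1−ρ)) = 0.04293·(1+2.49)/(2·0.7928)
= 0.04293·3.4900/1.5856 = 0.09449

Final: 0.09449


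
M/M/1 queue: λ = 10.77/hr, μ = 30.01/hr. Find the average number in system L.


ρ = λ/μ = 10.77/30.01 = 0.3589
L = ρ/(1−ρ) = 0.3589/(1 − 0.3589) = 0.3589/0.6411 = 0.5598

Final: 0.5598


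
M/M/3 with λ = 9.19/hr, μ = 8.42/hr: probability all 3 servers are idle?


a = λ/μ = 9.19/8.42 = 1.0914; ρ = a/c = 0.3638
Σ_{k=0}^{2} a^k/k! (terms k=0..2) = 1.00000 + 1.09145 + 0.59563 = 2.68708
Tail: a^3/(3!(1−ρ)) = 1.30020/(6·0.6362) = 0.34062
P₀ = 1/(2.68708 + 0.34062) = 1/3.02770 = 0.330283

Final: 0.330283


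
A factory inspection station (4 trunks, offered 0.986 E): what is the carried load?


B(4,0.986) = 0.014743 (Erlang-B)
Carried load = a(1 − B) = 0.986·(1 − 0.014743) = 0.986·0.985257 = 0.9715 E

Final: 0.9715 Erlangs


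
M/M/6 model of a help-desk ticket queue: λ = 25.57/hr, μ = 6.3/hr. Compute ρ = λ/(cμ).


ρ = λ/(cμ) = 25.57/(6·6.3) = 25.57/37.80 = 0.6765

Final: 0.6765


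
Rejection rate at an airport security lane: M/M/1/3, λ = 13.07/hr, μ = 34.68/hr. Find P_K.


ρ = λ/μ = 13.07/34.68 = 0.3769
P_K = (1−ρ)ρ^K/(1−ρ^(K+1)) = (0.6231·0.053529)/(1 − 0.020174)
= 0.033355/0.979826 = 0.034042

Final: 0.034042


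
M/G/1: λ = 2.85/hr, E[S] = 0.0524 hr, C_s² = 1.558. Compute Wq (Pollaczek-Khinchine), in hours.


ρ = λ·E[S] = 2.85·0.0524 = 0.1493
E[S²] = E[S]²(1+C_s²) = 0.0524²·(1+1.558) = 0.007024
Wq = λ·E[S²]/(2(1−ρ)) = 2.85·0.007024/(2·0.8507) = 0.01177 hr

Final: 0.01177 hr


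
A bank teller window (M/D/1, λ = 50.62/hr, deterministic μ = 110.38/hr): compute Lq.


ρ = 50.62/110.38 = 0.4586
M/D/1: Lq = ρ²/(2(1−ρ)) = 0.2103/(2·0.5414) = 0.19423

Final: 0.19423


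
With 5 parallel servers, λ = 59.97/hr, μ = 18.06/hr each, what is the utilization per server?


ρ = λ/(cμ) = 59.97/(5·18.06) = 59.97/90.30 = 0.6641

Final: 0.6641


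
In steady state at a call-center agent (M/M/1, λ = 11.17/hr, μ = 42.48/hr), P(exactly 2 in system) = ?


ρ = 11.17/42.48 = 0.2629
P_n = (1−ρ)·ρ^n = (1 − 0.2629)·0.2629^2 = 0.7371·0.069141 = 0.050961

Final: 0.050961


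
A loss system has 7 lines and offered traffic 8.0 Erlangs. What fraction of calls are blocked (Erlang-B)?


B(c,a) = (a^c/c!) / Σ_{k=0}^{c} a^k/k!
a^7/7! = 416.101587
Σ terms (k=0..7): 1.00000 + 8.00000 + 32.00000 + 85.33333 + 170.66667 + 273.06667 + 364.08889 + 416.10159 = 1350.257143
B = 416.101587/1350.257143 = 0.308165

Final: 0.308165


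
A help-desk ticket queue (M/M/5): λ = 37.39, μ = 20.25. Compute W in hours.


a = 1.8464; ρ = 0.3693; P₀ = 0.157034
Lq = P₀·a^c·ρ/(c!(1−ρ)²) = 0.02607
Wq = Lq/λ = 0.02607/37.39 = 0.0006973 hr
W = Wq + 1/μ = 0.0006973 + 0.04938 = 0.05008 hr

Final: 0.05008 hr


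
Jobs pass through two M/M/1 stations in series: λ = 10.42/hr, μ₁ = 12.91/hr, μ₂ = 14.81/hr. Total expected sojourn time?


Each node sees arrival rate λ = 10.42/hr (tandem ⇒ throughput preserved).
W₁ = 1/(μ₁−λ) = 1/(12.91−10.42) = 0.40161 hr
W₂ = 1/(μ₂−λ) = 1/(14.81−10.42) = 0.22779 hr
W_total = W₁ + W₂ = 0.40161 + 0.22779 = 0.62940 hr

Final: 0.62940 hr


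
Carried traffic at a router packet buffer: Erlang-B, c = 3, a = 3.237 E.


B(3,3.237) = 0.373650 (Erlang-B)
Carried load = a(1 − B) = 3.237·(1 − 0.373650) = 3.237·0.626350 = 2.0275 E

Final: 2.0275 Erlangs


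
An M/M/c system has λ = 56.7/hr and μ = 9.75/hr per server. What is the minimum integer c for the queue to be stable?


Stability requires cμ > λ ⇔ c > λ/μ.
λ/μ = 56.7/9.75 = 5.8154
Minimum integer c = ⌊5.8154⌋ + 1 = 6
Check: 6·9.75 = 58.50 > 56.7, while 5·9.75 = 48.75 ≤ 56.7

Final: 6 servers


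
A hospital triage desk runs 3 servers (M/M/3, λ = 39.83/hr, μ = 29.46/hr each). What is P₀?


a = λ/μ = 39.83/29.46 = 1.3520; ρ = a/c = 0.4507
Σ_{k=0}^{2} a^k/k! (terms k=0..2) = 1.00000 + 1.35200 + 0.91396 = 3.26596
Tail: a^3/(3!(1−ρ)) = 2.47134/(6·0.5493) = 0.74980
P₀ = 1/(3.26596 + 0.74980) = 1/4.01576 = 0.249019

Final: 0.249019


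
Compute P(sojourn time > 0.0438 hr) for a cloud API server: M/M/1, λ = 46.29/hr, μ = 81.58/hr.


W ~ Exponential(μ−λ) for M/M/1.
μ − λ = 81.58 − 46.29 = 35.2900
P(W > t) = e^{−(μ−λ)t} = e^{−1.5457} = 0.213162

Final: 0.213162


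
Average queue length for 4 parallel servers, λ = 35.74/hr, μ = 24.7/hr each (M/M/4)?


a = λ/μ = 1.4470; ρ = a/4 = 0.3617
P₀ = 0.233378
Lq = P₀·a^c·ρ / (c!·(1−ρ)²) = 0.233378·4.38359·0.3617/(24·0.40737)
= 0.03785

Final: 0.03785


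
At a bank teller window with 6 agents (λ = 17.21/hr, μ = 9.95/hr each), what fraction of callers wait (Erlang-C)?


a = λ/μ = 1.7296; ρ = a/6 = 0.2883
P₀ = 0.177239 (from M/M/c formula)
C(c,a) = [a^c/(c!(1−ρ))]·P₀ = [26.77606/(720·0.7117)]·0.177239
= 0.05225·0.177239 = 0.009261

Final: 0.009261


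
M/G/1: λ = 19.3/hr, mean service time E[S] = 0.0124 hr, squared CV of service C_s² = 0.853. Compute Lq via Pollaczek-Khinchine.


ρ = λ·E[S] = 19.3·0.0124 = 0.2393
Lq = ρ²(1+C_s²)/(2(1−ρ)) = 0.05727·(1+0.853)/(2·0.7607)
= 0.05727·1.8530/1.5214 = 0.06976

Final: 0.06976


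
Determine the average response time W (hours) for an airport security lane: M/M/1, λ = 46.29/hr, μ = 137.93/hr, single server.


W = 1/(μ−λ) = 1/(137.93 − 46.29) = 1/91.64 = 0.01091 hr

Final: 0.01091 hr


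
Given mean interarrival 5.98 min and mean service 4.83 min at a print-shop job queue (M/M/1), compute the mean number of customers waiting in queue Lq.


λ = 60/5.98 = 10.0334 /hr
μ = 60/4.83 = 12.4224 /hr
ρ = λ/μ = 10.0334/12.4224 = 0.8077
Lq = ρ²/(1−ρ) = 0.6524/0.1923 = 3.3923

Final: 3.3923


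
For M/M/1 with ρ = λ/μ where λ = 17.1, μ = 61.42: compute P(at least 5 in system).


ρ = 17.1/61.42 = 0.2784
P(N ≥ n) = ρ^n = 0.2784^5 = 0.001673

Final: 0.001673


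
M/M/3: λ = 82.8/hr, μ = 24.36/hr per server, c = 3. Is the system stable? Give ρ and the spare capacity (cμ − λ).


Total capacity cμ = 3·24.36 = 73.08/hr
ρ = λ/(cμ) = 82.8/73.08 = 1.1330
Stable ⇔ ρ < 1: NO
Spare capacity = cμ − λ = 73.08 − 82.8 = -9.72/hr

Final: ρ = 1.1330; unstable; margin = -9.72/hr


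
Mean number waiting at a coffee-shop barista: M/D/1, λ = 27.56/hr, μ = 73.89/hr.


ρ = 27.56/73.89 = 0.3730
M/D/1: Lq = ρ²/(2(1−ρ)) = 0.1391/(2·0.6270) = 0.11094

Final: 0.11094


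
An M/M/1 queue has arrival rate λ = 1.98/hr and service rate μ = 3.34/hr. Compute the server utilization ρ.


ρ = λ/μ = 1.98/3.34 = 0.5928

Final: 0.5928


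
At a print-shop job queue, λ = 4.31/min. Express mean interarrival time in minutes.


Mean interarrival time = 1/λ = 1/4.31 minute = 0.23202 minute
In minutes: 0.23202 × 1 = 0.2320 min

Final: 0.2320 min


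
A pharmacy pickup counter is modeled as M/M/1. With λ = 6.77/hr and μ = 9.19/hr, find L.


ρ = λ/μ = 6.77/9.19 = 0.7367
L = ρ/(1−ρ) = 0.7367/(1 − 0.7367) = 0.7367/0.2633 = 2.7975

Final: 2.7975


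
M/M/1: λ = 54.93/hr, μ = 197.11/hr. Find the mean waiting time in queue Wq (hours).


ρ = 54.93/197.11 = 0.2787
Wq = ρ/(μ−λ) = 0.2787/(197.11 − 54.93) = 0.2787/142.18 = 0.001960 hr

Final: 0.001960 hr


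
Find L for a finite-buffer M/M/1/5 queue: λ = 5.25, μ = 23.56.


ρ = 5.25/23.56 = 0.2228
L = ρ[1 − (K+1)ρ^K + Kρ^(K+1)] / [(1−ρ)(1−ρ^(K+1))]
Numerator: 0.2228·(1 − 6·0.0005494 + 5·0.0001224) = 0.222237
Denominator: (0.7772)·(0.999878) = 0.777070
L = 0.222237/0.777070 = 0.2860

Final: 0.2860


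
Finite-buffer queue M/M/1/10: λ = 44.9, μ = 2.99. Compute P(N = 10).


ρ = λ/μ = 44.9/2.99 = 15.0167
P_K = (1−ρ)ρ^K/(1−ρ^(K+1)) = (-14.0167·583111392883.307251)/(1 − 8756421919886.452148)
= -8173310527003.145508/-8756421919885.452148 = 0.933408

Final: 0.933408


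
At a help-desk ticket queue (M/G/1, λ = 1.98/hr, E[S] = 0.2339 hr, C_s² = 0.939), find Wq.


ρ = λ·E[S] = 1.98·0.2339 = 0.4631
E[S²] = E[S]²(1+C_s²) = 0.2339²·(1+0.939) = 0.106081
Wq = λ·E[S²]/(2(1−ρ)) = 1.98·0.106081/(2·0.5369) = 0.19561 hr

Final: 0.19561 hr


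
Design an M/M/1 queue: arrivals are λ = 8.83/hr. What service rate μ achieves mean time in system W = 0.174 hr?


W = 1/(μ−λ) ⇒ μ − λ = 1/W = 1/0.174 = 5.7471
μ = λ + 1/W = 8.83 + 5.7471 = 14.5771 per hr

Final: 14.5771 /hr


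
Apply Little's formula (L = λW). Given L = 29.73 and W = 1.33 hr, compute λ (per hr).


λ = L/W = 29.73/1.33 = 22.3534 /hr

Final: 22.3534 /hr


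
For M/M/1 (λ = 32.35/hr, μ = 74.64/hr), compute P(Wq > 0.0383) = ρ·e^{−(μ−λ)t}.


ρ = 32.35/74.64 = 0.4334
P(Wq > t) = ρ·e^{−(μ−λ)t} = 0.4334·e^{−1.6197}
= 0.4334·0.197957 = 0.085797

Final: 0.085797


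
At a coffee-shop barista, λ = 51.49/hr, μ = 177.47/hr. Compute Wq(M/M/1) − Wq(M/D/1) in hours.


ρ = 51.49/177.47 = 0.2901
Wq(M/M/1) = ρ/(μ−λ) = 0.2901/125.98 = 0.002303 hr
Wq(M/D/1) = ρ/(2(μ−λ)) = 0.001152 hr
Savings = 0.002303 − 0.001152 = 0.001152 hr

Final: 0.001152 hr


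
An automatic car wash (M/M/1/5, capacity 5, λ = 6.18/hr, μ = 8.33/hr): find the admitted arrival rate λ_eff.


ρ = 0.7419; P_K = (1−ρ)ρ^5/(1−ρ^6) = 0.069620
λ_eff = λ(1 − P_K) = 6.18·(1 − 0.069620) = 6.18·0.930380 = 5.7497 /hr

Final: 5.7497 /hr


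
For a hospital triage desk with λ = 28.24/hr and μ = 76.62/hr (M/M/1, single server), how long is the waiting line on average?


ρ = 28.24/76.62 = 0.3686
Lq = ρ²/(1−ρ) = 0.1358/0.6314 = 0.2151

Final: 0.2151


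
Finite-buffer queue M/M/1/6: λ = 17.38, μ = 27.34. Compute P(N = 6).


ρ = λ/μ = 17.38/27.34 = 0.6357
P_K = (1−ρ)ρ^K/(1−ρ^(K+1)) = (0.3643·0.065994)/(1 − 0.041953)
= 0.024042/0.958047 = 0.025095

Final: 0.025095


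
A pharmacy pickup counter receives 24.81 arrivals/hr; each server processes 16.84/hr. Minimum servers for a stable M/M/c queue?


Stability requires cμ > λ ⇔ c > λ/μ.
λ/μ = 24.81/16.84 = 1.4733
Minimum integer c = ⌊1.4733⌋ + 1 = 2
Check: 2·16.84 = 33.68 > 24.81, while 1·16.84 = 16.84 ≤ 24.81

Final: 2 servers


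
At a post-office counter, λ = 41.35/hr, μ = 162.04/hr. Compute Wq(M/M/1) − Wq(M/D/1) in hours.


ρ = 41.35/162.04 = 0.2552
Wq(M/M/1) = ρ/(μ−λ) = 0.2552/120.69 = 0.002114 hr
Wq(M/D/1) = ρ/(2(μ−λ)) = 0.001057 hr
Savings = 0.002114 − 0.001057 = 0.001057 hr

Final: 0.001057 hr


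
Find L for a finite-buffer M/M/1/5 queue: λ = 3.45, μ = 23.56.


ρ = 3.45/23.56 = 0.1464
L = ρ[1 − (K+1)ρ^K + Kρ^(K+1)] / [(1−ρ)(1−ρ^(K+1))]
Numerator: 0.1464·(1 − 6·0.00006733 + 5·0.000009860) = 0.146383
Denominator: (0.8536)·(0.999990) = 0.853557
L = 0.146383/0.853557 = 0.1715

Final: 0.1715


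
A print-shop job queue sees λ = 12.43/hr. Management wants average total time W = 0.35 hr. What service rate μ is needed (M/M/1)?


W = 1/(μ−λ) ⇒ μ − λ = 1/W = 1/0.35 = 2.8571
μ = λ + 1/W = 12.43 + 2.8571 = 15.2871 per hr

Final: 15.2871 /hr


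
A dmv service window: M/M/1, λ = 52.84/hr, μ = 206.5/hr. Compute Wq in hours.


ρ = 52.84/206.5 = 0.2559
Wq = ρ/(μ−λ) = 0.2559/(206.5 − 52.84) = 0.2559/153.66 = 0.001665 hr

Final: 0.001665 hr


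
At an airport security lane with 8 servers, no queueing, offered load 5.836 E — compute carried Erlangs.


B(8,5.836) = 0.112849 (Erlang-B)
Carried load = a(1 − B) = 5.836·(1 − 0.112849) = 5.836·0.887151 = 5.1774 E

Final: 5.1774 Erlangs


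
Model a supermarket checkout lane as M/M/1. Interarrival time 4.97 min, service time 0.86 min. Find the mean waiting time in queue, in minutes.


λ = 60/4.97 = 12.0724 /hr
μ = 60/0.86 = 69.7674 /hr
ρ = λ/μ = 12.0724/69.7674 = 0.1730
Wq = ρ/(μ−λ) = 0.1730/(69.7674−12.0724) = 0.002999 hr
In minutes: 0.002999·60 = 0.1800 min

Final: 0.1800 min


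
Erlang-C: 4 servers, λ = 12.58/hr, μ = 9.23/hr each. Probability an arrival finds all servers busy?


a = λ/μ = 1.3629; ρ = a/4 = 0.3407
P₀ = 0.254335 (from M/M/c formula)
C(c,a) = [a^c/(c!(1−ρ))]·P₀ = [3.45077/(24·0.6593)]·0.254335
= 0.21809·0.254335 = 0.055469

Final: 0.055469


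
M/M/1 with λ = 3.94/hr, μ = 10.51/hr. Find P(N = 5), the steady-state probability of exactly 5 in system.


ρ = 3.94/10.51 = 0.3749
P_n = (1−ρ)·ρ^n = (1 − 0.3749)·0.3749^5 = 0.6251·0.007404 = 0.004628

Final: 0.004628


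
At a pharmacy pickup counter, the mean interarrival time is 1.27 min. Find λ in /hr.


λ = 1/(interarrival time) in consistent units.
1 hour = 60 min, so λ = 60/1.27 = 47.2441 per hour

Final: 47.2441 /hr


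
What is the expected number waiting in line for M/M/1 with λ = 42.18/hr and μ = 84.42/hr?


ρ = 42.18/84.42 = 0.4996
Lq = ρ²/(1−ρ) = 0.2496/0.5004 = 0.4989

Final: 0.4989


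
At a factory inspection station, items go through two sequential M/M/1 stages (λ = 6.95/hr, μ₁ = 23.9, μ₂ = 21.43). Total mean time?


Each node sees arrival rate λ = 6.95/hr (tandem ⇒ throughput preserved).
W₁ = 1/(μ₁−λ) = 1/(23.9−6.95) = 0.05900 hr
W₂ = 1/(μ₂−λ) = 1/(21.43−6.95) = 0.06906 hr
W_total = W₁ + W₂ = 0.05900 + 0.06906 = 0.12806 hr

Final: 0.12806 hr


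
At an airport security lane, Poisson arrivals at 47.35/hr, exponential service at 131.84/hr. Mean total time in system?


W = 1/(μ−λ) = 1/(131.84 − 47.35) = 1/84.49 = 0.01184 hr

Final: 0.01184 hr


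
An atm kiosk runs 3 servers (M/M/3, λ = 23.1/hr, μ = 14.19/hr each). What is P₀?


a = λ/μ = 23.1/14.19 = 1.6279; ρ = a/c = 0.5426
Σ_{k=0}^{2} a^k/k! (terms k=0..2) = 1.00000 + 1.62791 + 1.32504 = 3.95295
Tail: a^3/(3!(1−ρ)) = 4.31409/(6·0.4574) = 1.57208
P₀ = 1/(3.95295 + 1.57208) = 1/5.52503 = 0.180995

Final: 0.180995


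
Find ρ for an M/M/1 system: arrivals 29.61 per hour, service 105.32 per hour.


ρ = λ/μ = 29.61/105.32 = 0.2811

Final: 0.2811


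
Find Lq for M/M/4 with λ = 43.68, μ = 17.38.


a = λ/μ = 2.5132; ρ = a/4 = 0.6283
P₀ = 0.072519
Lq = P₀·a^c·ρ / (c!·(1−ρ)²) = 0.072519·39.89619·0.6283/(24·0.13815)
= 0.54825

Final: 0.54825


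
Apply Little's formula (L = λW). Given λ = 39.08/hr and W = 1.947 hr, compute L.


L = λW = 39.08·1.947 = 76.0888

Final: 76.0888


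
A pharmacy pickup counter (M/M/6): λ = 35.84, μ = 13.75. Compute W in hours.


a = 2.6065; ρ = 0.4344; P₀ = 0.073254
Lq = P₀·a^c·ρ/(c!(1−ρ)²) = 0.04333
Wq = Lq/λ = 0.04333/35.84 = 0.001209 hr
W = Wq + 1/μ = 0.001209 + 0.07273 = 0.07394 hr

Final: 0.07394 hr


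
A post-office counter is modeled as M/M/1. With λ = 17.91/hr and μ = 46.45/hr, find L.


ρ = λ/μ = 17.91/46.45 = 0.3856
L = ρ/(1−ρ) = 0.3856/(1 − 0.3856) = 0.3856/0.6144 = 0.6275

Final: 0.6275


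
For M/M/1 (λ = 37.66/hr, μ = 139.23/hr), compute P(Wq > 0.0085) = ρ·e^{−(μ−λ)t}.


ρ = 37.66/139.23 = 0.2705
P(Wq > t) = ρ·e^{−(μ−λ)t} = 0.2705·e^{−0.8633}
= 0.2705·0.421749 = 0.114078

Final: 0.114078


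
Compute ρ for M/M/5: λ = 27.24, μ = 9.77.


ρ = λ/(cμ) = 27.24/(5·9.77) = 27.24/48.85 = 0.5576

Final: 0.5576


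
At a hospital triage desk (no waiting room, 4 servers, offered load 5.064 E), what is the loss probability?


B(c,a) = (a^c/c!) / Σ_{k=0}^{c} a^k/k!
a^4/4! = 27.400819
Σ terms (k=0..4): 1.00000 + 5.06400 + 12.82205 + 21.64362 + 27.40082 = 67.930484
B = 27.400819/67.930484 = 0.403366

Final: 0.403366


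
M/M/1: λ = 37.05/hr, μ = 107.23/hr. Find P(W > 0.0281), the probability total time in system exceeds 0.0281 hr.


W ~ Exponential(μ−λ) for M/M/1.
μ − λ = 107.23 − 37.05 = 70.1800
P(W > t) = e^{−(μ−λ)t} = e^{−1.9721} = 0.139170

Final: 0.139170


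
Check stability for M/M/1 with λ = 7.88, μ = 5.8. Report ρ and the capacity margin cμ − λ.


Total capacity cμ = 1·5.8 = 5.80/hr
ρ = λ/(cμ) = 7.88/5.80 = 1.3586
Stable ⇔ ρ < 1: NO
Spare capacity = cμ − λ = 5.80 − 7.88 = -2.08/hr

Final: ρ = 1.3586; unstable; margin = -2.08/hr


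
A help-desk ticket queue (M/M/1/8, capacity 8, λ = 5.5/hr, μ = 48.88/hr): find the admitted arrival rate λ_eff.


ρ = 0.1125; P_K = (1−ρ)ρ^8/(1−ρ^9) = 0.00000002280
λ_eff = λ(1 − P_K) = 5.5·(1 − 0.00000002280) = 5.5·1.000000 = 5.5000 /hr

Final: 5.5000 /hr


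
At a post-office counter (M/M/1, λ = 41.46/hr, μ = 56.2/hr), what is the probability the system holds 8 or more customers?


ρ = 41.46/56.2 = 0.7377
P(N ≥ n) = ρ^n = 0.7377^8 = 0.087729

Final: 0.087729


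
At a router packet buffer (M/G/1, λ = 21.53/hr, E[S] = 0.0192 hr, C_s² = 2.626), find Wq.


ρ = λ·E[S] = 21.53·0.0192 = 0.4134
E[S²] = E[S]²(1+C_s²) = 0.0192²·(1+2.626) = 0.001337
Wq = λ·E[S²]/(2(1−ρ)) = 21.53·0.001337/(2·0.5866) = 0.02453 hr

Final: 0.02453 hr


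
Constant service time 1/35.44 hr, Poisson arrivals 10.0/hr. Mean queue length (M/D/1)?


ρ = 10.0/35.44 = 0.2822
M/D/1: Lq = ρ²/(2(1−ρ)) = 0.07962/(2·0.7178) = 0.05546

Final: 0.05546


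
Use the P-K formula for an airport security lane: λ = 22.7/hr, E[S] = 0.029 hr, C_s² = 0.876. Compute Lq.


ρ = λ·E[S] = 22.7·0.029 = 0.6583
Lq = ρ²(1+C_s²)/(2(1−ρ)) = 0.4334·(1+0.876)/(2·0.3417)
= 0.4334·1.8760/0.6834 = 1.18961

Final: 1.18961


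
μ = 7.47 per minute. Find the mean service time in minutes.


Mean service time = 1/μ = 1/7.47 minute = 0.13387 minute
In minutes: 0.13387 × 1 = 0.1339 min

Final: 0.1339 min


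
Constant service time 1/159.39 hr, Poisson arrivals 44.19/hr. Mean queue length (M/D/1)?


ρ = 44.19/159.39 = 0.2772
M/D/1: Lq = ρ²/(2(1−ρ)) = 0.07686/(2·0.7228) = 0.05317

Final: 0.05317


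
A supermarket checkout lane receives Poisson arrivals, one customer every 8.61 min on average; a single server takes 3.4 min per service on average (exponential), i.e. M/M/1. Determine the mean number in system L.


λ = 60/8.61 = 6.9686 /hr
μ = 60/3.4 = 17.6471 /hr
ρ = λ/μ = 6.9686/17.6471 = 0.3949
L = ρ/(1−ρ) = 0.3949/0.6051 = 0.6526

Final: 0.6526


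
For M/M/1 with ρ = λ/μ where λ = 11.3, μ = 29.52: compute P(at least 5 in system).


ρ = 11.3/29.52 = 0.3828
P(N ≥ n) = ρ^n = 0.3828^5 = 0.008219

Final: 0.008219


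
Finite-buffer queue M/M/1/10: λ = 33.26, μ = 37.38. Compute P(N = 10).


ρ = λ/μ = 33.26/37.38 = 0.8898
P_K = (1−ρ)ρ^K/(1−ρ^(K+1)) = (0.1102·0.311049)/(1 − 0.276766)
= 0.034284/0.723234 = 0.047403

Final: 0.047403


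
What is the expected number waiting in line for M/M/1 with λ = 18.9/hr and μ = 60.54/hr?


ρ = 18.9/60.54 = 0.3122
Lq = ρ²/(1−ρ) = 0.09746/0.6878 = 0.1417

Final: 0.1417


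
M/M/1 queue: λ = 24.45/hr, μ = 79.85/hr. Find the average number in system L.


ρ = λ/μ = 24.45/79.85 = 0.3062
L = ρ/(1−ρ) = 0.3062/(1 − 0.3062) = 0.3062/0.6938 = 0.4413

Final: 0.4413


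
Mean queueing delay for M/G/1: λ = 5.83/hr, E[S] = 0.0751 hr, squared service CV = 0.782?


ρ = λ·E[S] = 5.83·0.0751 = 0.4378
E[S²] = E[S]²(1+C_s²) = 0.0751²·(1+0.782) = 0.010050
Wq = λ·E[S²]/(2(1−ρ)) = 5.83·0.010050/(2·0.5622) = 0.05211 hr

Final: 0.05211 hr


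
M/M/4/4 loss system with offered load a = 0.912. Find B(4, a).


B(c,a) = (a^c/c!) / Σ_{k=0}^{c} a^k/k!
a^4/4! = 0.028825
Σ terms (k=0..4): 1.00000 + 0.91200 + 0.41587 + 0.12643 + 0.02882 = 2.483122
B = 0.028825/2.483122 = 0.011608

Final: 0.011608


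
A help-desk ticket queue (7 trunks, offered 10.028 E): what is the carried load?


B(7,10.028) = 0.410287 (Erlang-B)
Carried load = a(1 − B) = 10.028·(1 − 0.410287) = 10.028·0.589713 = 5.9136 E

Final: 5.9136 Erlangs


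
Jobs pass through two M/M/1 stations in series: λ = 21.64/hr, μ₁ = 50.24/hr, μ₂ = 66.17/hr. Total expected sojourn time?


Each node sees arrival rate λ = 21.64/hr (tandem ⇒ throughput preserved).
W₁ = 1/(μ₁−λ) = 1/(50.24−21.64) = 0.03497 hr
W₂ = 1/(μ₂−λ) = 1/(66.17−21.64) = 0.02246 hr
W_total = W₁ + W₂ = 0.03497 + 0.02246 = 0.05742 hr

Final: 0.05742 hr
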